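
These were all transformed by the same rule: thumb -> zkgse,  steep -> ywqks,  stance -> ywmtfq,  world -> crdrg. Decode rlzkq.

Shifts by position in thumb: pos 0: t→z (+6), pos 1: h→k (+3), pos 2: u→g (+12), pos 3: m→s (+6), pos 4: b→e (+3) — repeating every 3. The shifts repeat in a cycle of length 3: positions 0,1,… shift by +6, +3, +12, then the pattern repeats.
Decoding rlzkq: r−6=l, l−3=i, z−12=n, k−6=e, q−3=n.

linen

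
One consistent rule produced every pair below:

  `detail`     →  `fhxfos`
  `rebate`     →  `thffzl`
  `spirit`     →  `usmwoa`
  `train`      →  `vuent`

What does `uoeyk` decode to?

slate

In detail: d→f is +2, e→h is +3, t→x is +4, a→f is +5 — the shift increases by 1 each position. Letter i (0-indexed) is shifted by i+2, so successive shifts are 2, 3, 4, ….
Undoing it on uoeyk: u−2=s, o−3=l, e−4=a, y−5=t, k−6=e.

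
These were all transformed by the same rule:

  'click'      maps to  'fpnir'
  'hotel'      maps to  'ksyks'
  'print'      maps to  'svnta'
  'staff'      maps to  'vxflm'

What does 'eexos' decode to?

basil

Letter i (0-indexed) is shifted by i+3, so successive shifts are 3, 4, 5, ….
Undoing it on eexos: e−3=b, e−4=a, x−5=s, o−6=i, s−7=l.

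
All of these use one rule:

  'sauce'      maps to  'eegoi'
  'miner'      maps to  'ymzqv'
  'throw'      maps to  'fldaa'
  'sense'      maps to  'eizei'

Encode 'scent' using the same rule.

egqzx

Shifts by position in sauce: pos 0: s→e (+12), pos 1: a→e (+4), pos 2: u→g (+12), pos 3: c→o (+12), pos 4: e→i (+4) — repeating every 3. A repeating key of period 3 is used — shifts +12, +4, +12 over and over.
Applying it to scent: s+12=e, c+4=g, e+12=q, n+12=z, t+4=x.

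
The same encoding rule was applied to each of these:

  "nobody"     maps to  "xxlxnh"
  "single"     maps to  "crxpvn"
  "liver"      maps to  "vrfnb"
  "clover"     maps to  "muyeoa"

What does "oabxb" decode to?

error

Shifts by position in nobody: pos 0: n→x (+10), pos 1: o→x (+9), pos 2: b→l (+10), pos 3: o→x (+9) — repeating every 2. The shifts repeat in a cycle of length 2: positions 0,1,… shift by +10, +9, then the pattern repeats.
Reversing it on oabxb: o−10=e, a−9=r, b−10=r, x−9=o, b−10=r.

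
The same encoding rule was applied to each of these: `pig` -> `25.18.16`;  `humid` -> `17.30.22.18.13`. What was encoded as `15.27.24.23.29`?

front

p is letter #16 and maps to 25: an offset of 9. The number is (letter's place in the alphabet, a=1) + 9.
Reversing it on 15.27.24.23.29: 15→(15−9)÷1=6=f, 27→(27−9)÷1=18=r, 24→(24−9)÷1=15=o, 23→(23−9)÷1=14=n, 29→(29−9)÷1=20=t.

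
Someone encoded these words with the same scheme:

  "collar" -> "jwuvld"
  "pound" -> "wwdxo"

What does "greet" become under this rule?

Each letter shifts forward by (position + 7), i.e. 7, 8, 9, … — the shift grows by one for each successive letter.
For greet: g+7=n, r+8=z, e+9=n, e+10=o, t+11=e.

nznoe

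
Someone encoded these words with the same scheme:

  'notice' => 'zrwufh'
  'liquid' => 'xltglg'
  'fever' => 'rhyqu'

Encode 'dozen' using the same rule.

Shifts by position in notice: pos 0: n→z (+12), pos 1: o→r (+3), pos 2: t→w (+3), pos 3: i→u (+12), pos 4: c→f (+3), pos 5: e→h (+3) — repeating every 3. It's a Vigenère-style cipher with numeric key [12,3,3]: position i shifts by key[i mod 3].
For dozen: d+12=p, o+3=r, z+3=c, e+12=q, n+3=q.

prcqq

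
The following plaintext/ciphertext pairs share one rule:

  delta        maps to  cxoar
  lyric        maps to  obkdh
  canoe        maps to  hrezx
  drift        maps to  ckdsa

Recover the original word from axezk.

tenor

Each letter's alphabet position (a=0..z=25) is mapped through 21·x+17 mod 26 — an affine cipher.
Undoing it on axezk: a(0)→5·(0−17)≡19=t; x(23)→5·(23−17)≡4=e; e(4)→5·(4−17)≡13=n; z(25)→5·(25−17)≡14=o; k(10)→5·(10−17)≡17=r (all mod 26).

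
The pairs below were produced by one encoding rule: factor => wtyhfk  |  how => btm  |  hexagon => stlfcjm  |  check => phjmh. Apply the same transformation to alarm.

rwfqf

The output letters match the input read backwards, each shifted +5: factor reversed is rotcaf. Read the word backwards and shift each letter +5.
Applying it to alarm: reverse → mrala; then shift: m+5=r, r+5=w, a+5=f, l+5=q, a+5=f.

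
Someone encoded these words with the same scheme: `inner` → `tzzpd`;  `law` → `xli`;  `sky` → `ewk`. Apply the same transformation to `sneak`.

Vowels shift forward by 11 and consonants shift forward by 12.
Applying it to sneak: s(cons)+12=e, n(cons)+12=z, e(vowel)+11=p, a(vowel)+11=l, k(cons)+12=w.

ezplw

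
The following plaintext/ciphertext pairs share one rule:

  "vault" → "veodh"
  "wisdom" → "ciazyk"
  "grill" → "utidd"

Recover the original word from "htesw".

track

v(21)→v(21) and a(0)→e(4) fit y≡7x+4 (mod 26); the inverse of 7 mod 26 is 15. Each letter's alphabet position (a=0..z=25) is mapped through 7·x+4 mod 26 — an affine cipher.
Decoding htesw: h(7)→15·(7−4)≡19=t; t(19)→15·(19−4)≡17=r; e(4)→15·(4−4)≡0=a; s(18)→15·(18−4)≡2=c; w(22)→15·(22−4)≡10=k (all mod 26).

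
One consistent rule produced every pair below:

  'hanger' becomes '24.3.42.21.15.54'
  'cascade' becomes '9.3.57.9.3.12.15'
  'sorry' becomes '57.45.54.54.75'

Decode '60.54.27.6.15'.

Each letter becomes 3×(its alphabet position, a=1..z=26).
Decoding 60.54.27.6.15: 60→(60−0)÷3=20=t, 54→(54−0)÷3=18=r, 27→(27−0)÷3=9=i, 6→(6−0)÷3=2=b, 15→(15−0)÷3=5=e.

tribe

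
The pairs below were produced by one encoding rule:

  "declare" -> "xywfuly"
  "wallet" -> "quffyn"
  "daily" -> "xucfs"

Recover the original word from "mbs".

shy

Compare letters: d→x is +20, e→y is +20, c→w is +20 — a constant shift. Every letter moves 20 places later in the alphabet, wrapping around z→a.
Reversing it on mbs: m−20=s, b−20=h, s−20=y.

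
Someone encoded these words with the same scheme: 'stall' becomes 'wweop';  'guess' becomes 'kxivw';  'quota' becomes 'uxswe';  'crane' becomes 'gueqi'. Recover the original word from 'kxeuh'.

guard

It's a Vigenère-style cipher with numeric key [4,3]: position i shifts by key[i mod 2].
Undoing it on kxeuh: k−4=g, x−3=u, e−4=a, u−3=r, h−4=d.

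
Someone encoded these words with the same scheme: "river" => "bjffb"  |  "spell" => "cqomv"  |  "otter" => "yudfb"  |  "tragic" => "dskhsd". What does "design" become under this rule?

Shifts by position in river: pos 0: r→b (+10), pos 1: i→j (+1), pos 2: v→f (+10), pos 3: e→f (+1) — repeating every 2. It's a Vigenère-style cipher with numeric key [10,1]: position i shifts by key[i mod 2].
For design: d+10=n, e+1=f, s+10=c, i+1=j, g+10=q, n+1=o.

nfcjqo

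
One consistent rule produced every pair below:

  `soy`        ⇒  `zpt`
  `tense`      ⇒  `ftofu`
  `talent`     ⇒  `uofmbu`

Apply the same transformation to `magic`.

The output letters match the input read backwards, each shifted +1: soy reversed is yos. Read the word backwards and shift each letter +1.
Applying it to magic: reverse → cigam; then shift: c+1=d, i+1=j, g+1=h, a+1=b, m+1=n.

djhbn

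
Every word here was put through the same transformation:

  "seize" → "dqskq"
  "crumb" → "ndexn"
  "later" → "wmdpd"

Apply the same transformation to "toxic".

eahto

The shifts repeat in a cycle of length 3: positions 0,1,… shift by +11, +12, +10, then the pattern repeats.
Applying it to toxic: t+11=e, o+12=a, x+10=h, i+11=t, c+12=o.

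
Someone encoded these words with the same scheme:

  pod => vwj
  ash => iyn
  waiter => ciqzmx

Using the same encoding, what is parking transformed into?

The shift depends on letter class: consonant p→v is +6, but vowel o→w is +8. Vowels shift forward by 8 and consonants shift forward by 6.
For parking: p(cons)+6=v, a(vowel)+8=i, r(cons)+6=x, k(cons)+6=q, i(vowel)+8=q, n(cons)+6=t, g(cons)+6=m.

vixqqtm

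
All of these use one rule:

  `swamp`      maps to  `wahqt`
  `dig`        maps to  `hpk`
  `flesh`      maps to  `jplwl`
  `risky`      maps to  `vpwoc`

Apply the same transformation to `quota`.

The shift depends on letter class: consonant s→w is +4, but vowel a→h is +7. Two shifts are in play — +7 for a/e/i/o/u, +4 for every other letter.
For quota: q(cons)+4=u, u(vowel)+7=b, o(vowel)+7=v, t(cons)+4=x, a(vowel)+7=h.

ubvxh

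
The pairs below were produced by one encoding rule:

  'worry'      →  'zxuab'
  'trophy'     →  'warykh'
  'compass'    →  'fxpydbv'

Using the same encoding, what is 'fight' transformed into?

irjqw

Shifts by position in worry: pos 0: w→z (+3), pos 1: o→x (+9), pos 2: r→u (+3), pos 3: r→a (+9) — repeating every 2. The shifts repeat in a cycle of length 2: positions 0,1,… shift by +3, +9, then the pattern repeats.
Applying it to fight: f+3=i, i+9=r, g+3=j, h+9=q, t+3=w.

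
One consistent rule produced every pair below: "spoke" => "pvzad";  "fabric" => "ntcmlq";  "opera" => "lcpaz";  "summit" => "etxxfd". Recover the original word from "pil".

The output letters match the input read backwards, each shifted +11: spoke reversed is ekops. Read the word backwards and shift each letter +11.
Reversing it on pil: shift back: p−11=e, i−11=x, l−11=a → exa; then reverse → axe.

axe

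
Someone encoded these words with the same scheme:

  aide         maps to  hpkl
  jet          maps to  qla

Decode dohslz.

Compare letters: a→h is +7, i→p is +7, d→k is +7 — a constant shift. Every letter moves 7 places later in the alphabet, wrapping around z→a.
Reversing it on dohslz: d−7=w, o−7=h, h−7=a, s−7=l, l−7=e, z−7=s.

whales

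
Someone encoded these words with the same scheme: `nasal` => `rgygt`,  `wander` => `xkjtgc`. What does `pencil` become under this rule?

The output letters match the input read backwards, each shifted +6: nasal reversed is lasan. Read the word backwards and shift each letter +6.
For pencil: reverse → licnep; then shift: l+6=r, i+6=o, c+6=i, n+6=t, e+6=k, p+6=v.

roitkv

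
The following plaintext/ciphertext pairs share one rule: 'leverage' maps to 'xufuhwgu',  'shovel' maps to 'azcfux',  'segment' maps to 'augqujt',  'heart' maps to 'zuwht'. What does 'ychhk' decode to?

worry

Treating letters as 0–25, the rule is x ↦ 19x + 22 (mod 26).
Undoing it on ychhk: y(24)→11·(24−22)≡22=w; c(2)→11·(2−22)≡14=o; h(7)→11·(7−22)≡17=r; h(7)→11·(7−22)≡17=r; k(10)→11·(10−22)≡24=y (all mod 26).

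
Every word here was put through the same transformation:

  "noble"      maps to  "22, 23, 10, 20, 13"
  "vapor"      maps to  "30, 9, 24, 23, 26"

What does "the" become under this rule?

n is letter #14 and maps to 22: an offset of 8. The number is (letter's place in the alphabet, a=1) + 8.
Applying it to the: t=20→28, h=8→16, e=5→13.

28, 16, 13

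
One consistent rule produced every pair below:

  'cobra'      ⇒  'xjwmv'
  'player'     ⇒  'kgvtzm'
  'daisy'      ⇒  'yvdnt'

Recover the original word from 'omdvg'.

This is a Caesar cipher with shift 21.
Undoing it on omdvg: o−21=t, m−21=r, d−21=i, v−21=a, g−21=l.

trial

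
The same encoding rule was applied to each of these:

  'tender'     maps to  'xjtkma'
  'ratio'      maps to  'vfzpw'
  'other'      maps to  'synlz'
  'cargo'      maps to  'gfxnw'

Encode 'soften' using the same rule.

In tender: t→x is +4, e→j is +5, n→t is +6, d→k is +7 — the shift increases by 1 each position. The shift increases by 1 at each position, starting from +4: 4, 5, 6, ….
For soften: s+4=w, o+5=t, f+6=l, t+7=a, e+8=m, n+9=w.

wtlamw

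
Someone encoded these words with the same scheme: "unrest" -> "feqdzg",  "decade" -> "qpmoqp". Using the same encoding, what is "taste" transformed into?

The output letters match the input read backwards, each shifted +12: unrest reversed is tsernu. Two steps: reverse the string, then apply a Caesar shift of +12.
Applying it to taste: reverse → etsat; then shift: e+12=q, t+12=f, s+12=e, a+12=m, t+12=f.

qfemf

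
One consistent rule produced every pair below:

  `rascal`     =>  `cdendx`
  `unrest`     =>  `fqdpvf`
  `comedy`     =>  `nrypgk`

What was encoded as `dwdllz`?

strain

The shifts repeat in a cycle of length 3: positions 0,1,… shift by +11, +3, +12, then the pattern repeats.
Decoding dwdllz: d−11=s, w−3=t, d−12=r, l−11=a, l−3=i, z−12=n.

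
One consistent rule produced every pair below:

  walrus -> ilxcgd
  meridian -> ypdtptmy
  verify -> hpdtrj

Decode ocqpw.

Shifts by position in walrus: pos 0: w→i (+12), pos 1: a→l (+11), pos 2: l→x (+12), pos 3: r→c (+11) — repeating every 2. It's a Vigenère-style cipher with numeric key [12,11]: position i shifts by key[i mod 2].
Decoding ocqpw: o−12=c, c−11=r, q−12=e, p−11=e, w−12=k.

creek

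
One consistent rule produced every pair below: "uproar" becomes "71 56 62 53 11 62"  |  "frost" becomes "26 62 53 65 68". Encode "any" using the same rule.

11 50 83

u(#21)→71 and p(#16)→56: differences scale by 3, so n = 3·pos + 8. With a=1..z=26, the number is 3·pos + 8.
For any: a=1→11, n=14→50, y=25→83.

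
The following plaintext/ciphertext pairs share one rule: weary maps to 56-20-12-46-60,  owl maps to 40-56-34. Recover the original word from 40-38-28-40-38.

With a=1..z=26, the number is 2·pos + 10.
Reversing it on 40-38-28-40-38: 40→(40−10)÷2=15=o, 38→(38−10)÷2=14=n, 28→(28−10)÷2=9=i, 40→(40−10)÷2=15=o, 38→(38−10)÷2=14=n.

onion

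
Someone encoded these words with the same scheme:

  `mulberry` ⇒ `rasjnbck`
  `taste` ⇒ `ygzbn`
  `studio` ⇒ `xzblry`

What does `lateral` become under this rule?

qgamakw

Letter i (0-indexed) is shifted by i+5, so successive shifts are 5, 6, 7, ….
On lateral: l+5=q, a+6=g, t+7=a, e+8=m, r+9=a, a+10=k, l+11=w.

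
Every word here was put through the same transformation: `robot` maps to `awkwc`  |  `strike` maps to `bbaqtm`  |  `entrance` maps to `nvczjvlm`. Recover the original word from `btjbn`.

Shifts by position in robot: pos 0: r→a (+9), pos 1: o→w (+8), pos 2: b→k (+9), pos 3: o→w (+8) — repeating every 2. It's a Vigenère-style cipher with numeric key [9,8]: position i shifts by key[i mod 2].
Reversing it on btjbn: b−9=s, t−8=l, j−9=a, b−8=t, n−9=e.

slate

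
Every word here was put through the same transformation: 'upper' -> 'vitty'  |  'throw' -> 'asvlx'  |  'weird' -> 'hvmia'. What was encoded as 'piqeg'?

camel

The output letters match the input read backwards, each shifted +4: upper reversed is reppu. Two steps: reverse the string, then apply a Caesar shift of +4.
Decoding piqeg: shift back: p−4=l, i−4=e, q−4=m, e−4=a, g−4=c → lemac; then reverse → camel.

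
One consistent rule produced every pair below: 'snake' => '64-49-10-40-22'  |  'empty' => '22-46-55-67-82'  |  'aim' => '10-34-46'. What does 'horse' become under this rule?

31-52-61-64-22

With a=1..z=26, the number is 3·pos + 7.
On horse: h=8→31, o=15→52, r=18→61, s=19→64, e=5→22.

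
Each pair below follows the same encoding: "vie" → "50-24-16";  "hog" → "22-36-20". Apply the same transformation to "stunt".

v(#22)→50 and i(#9)→24: differences scale by 2, so n = 2·pos + 6. Each letter becomes 2×(its alphabet position, a=1..z=26) + 6.
Applying it to stunt: s=19→44, t=20→46, u=21→48, n=14→34, t=20→46.

44-46-48-34-46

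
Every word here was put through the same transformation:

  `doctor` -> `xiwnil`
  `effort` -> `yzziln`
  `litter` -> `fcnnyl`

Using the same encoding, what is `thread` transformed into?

This is a Caesar cipher with shift 20.
For thread: t+20=n, h+20=b, r+20=l, e+20=y, a+20=u, d+20=x.

nblyux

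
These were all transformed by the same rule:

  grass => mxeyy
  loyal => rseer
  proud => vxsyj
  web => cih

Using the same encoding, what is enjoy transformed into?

itpse

The shift depends on letter class: consonant g→m is +6, but vowel a→e is +4. Vowels shift forward by 4 and consonants shift forward by 6.
On enjoy: e(vowel)+4=i, n(cons)+6=t, j(cons)+6=p, o(vowel)+4=s, y(cons)+6=e.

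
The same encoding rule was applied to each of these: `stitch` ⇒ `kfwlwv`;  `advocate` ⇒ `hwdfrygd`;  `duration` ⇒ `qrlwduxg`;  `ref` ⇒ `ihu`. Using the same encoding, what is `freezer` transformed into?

uhchhui

The output letters match the input read backwards, each shifted +3: stitch reversed is hctits. Two steps: reverse the string, then apply a Caesar shift of +3.
On freezer: reverse → rezeerf; then shift: r+3=u, e+3=h, z+3=c, e+3=h, e+3=h, r+3=u, f+3=i.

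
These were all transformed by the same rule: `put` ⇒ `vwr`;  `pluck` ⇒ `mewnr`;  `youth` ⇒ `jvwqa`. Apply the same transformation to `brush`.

juwtd

The output letters match the input read backwards, each shifted +2: put reversed is tup. Two steps: reverse the string, then apply a Caesar shift of +2.
On brush: reverse → hsurb; then shift: h+2=j, s+2=u, u+2=w, r+2=t, b+2=d.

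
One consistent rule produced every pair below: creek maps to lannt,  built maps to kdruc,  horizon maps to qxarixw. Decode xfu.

Compare letters: c→l is +9, r→a is +9, e→n is +9 — a constant shift. Every letter moves 9 places later in the alphabet, wrapping around z→a.
Undoing it on xfu: x−9=o, f−9=w, u−9=l.

owl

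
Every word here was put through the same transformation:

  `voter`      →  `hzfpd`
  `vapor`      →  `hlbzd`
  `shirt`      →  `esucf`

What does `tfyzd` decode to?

humor

Shifts by position in voter: pos 0: v→h (+12), pos 1: o→z (+11), pos 2: t→f (+12), pos 3: e→p (+11) — repeating every 2. The shifts repeat in a cycle of length 2: positions 0,1,… shift by +12, +11, then the pattern repeats.
Undoing it on tfyzd: t−12=h, f−11=u, y−12=m, z−11=o, d−12=r.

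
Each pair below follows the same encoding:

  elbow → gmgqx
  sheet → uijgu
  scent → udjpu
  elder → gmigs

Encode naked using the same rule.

pbpge

It's a Vigenère-style cipher with numeric key [2,1,5]: position i shifts by key[i mod 3].
For naked: n+2=p, a+1=b, k+5=p, e+2=g, d+1=e.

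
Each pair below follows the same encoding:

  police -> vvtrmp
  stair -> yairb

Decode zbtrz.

tulip

In police: p→v is +6, o→v is +7, l→t is +8, i→r is +9 — the shift increases by 1 each position. Letter i (0-indexed) is shifted by i+6, so successive shifts are 6, 7, 8, ….
Reversing it on zbtrz: z−6=t, b−7=u, t−8=l, r−9=i, z−10=p.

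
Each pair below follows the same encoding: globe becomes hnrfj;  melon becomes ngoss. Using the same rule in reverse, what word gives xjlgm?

In globe: g→h is +1, l→n is +2, o→r is +3, b→f is +4 — the shift increases by 1 each position. Letter i (0-indexed) is shifted by i+1, so successive shifts are 1, 2, 3, ….
Undoing it on xjlgm: x−1=w, j−2=h, l−3=i, g−4=c, m−5=h.

which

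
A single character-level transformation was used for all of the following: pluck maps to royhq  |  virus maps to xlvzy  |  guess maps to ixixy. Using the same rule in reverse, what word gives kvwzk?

In pluck: p→r is +2, l→o is +3, u→y is +4, c→h is +5 — the shift increases by 1 each position. Letter i (0-indexed) is shifted by i+2, so successive shifts are 2, 3, 4, ….
Decoding kvwzk: k−2=i, v−3=s, w−4=s, z−5=u, k−6=e.

issue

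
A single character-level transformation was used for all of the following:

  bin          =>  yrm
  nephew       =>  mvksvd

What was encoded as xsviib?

This is the alphabet-reversal cipher (Atbash): a becomes z, b becomes y, etc.
Decoding xsviib: x↔c, s↔h, v↔e, i↔r, i↔r, b↔y.

cherry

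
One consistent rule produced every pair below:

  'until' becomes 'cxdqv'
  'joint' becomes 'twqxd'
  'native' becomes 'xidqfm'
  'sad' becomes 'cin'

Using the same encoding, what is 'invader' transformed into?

The shift depends on letter class: consonant n→x is +10, but vowel u→c is +8. The rule splits by letter class: vowels +8, consonants +10.
On invader: i(vowel)+8=q, n(cons)+10=x, v(cons)+10=f, a(vowel)+8=i, d(cons)+10=n, e(vowel)+8=m, r(cons)+10=b.

qxfinmb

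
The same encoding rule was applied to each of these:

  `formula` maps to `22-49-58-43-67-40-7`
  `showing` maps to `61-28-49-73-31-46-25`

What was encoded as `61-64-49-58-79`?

The formula is n = 3×(alphabet index, a=1) + 4.
Undoing it on 61-64-49-58-79: 61→(61−4)÷3=19=s, 64→(64−4)÷3=20=t, 49→(49−4)÷3=15=o, 58→(58−4)÷3=18=r, 79→(79−4)÷3=25=y.

story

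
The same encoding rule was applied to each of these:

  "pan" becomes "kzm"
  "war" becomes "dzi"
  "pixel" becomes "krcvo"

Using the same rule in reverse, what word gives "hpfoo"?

skull

Each pair mirrors across the alphabet (p↔k, a↔z, n↔m): positions sum to 25. Each letter is replaced by its mirror in the alphabet: a↔z, b↔y, c↔x, and so on (the Atbash cipher).
Reversing it on hpfoo: h↔s, p↔k, f↔u, o↔l, o↔l.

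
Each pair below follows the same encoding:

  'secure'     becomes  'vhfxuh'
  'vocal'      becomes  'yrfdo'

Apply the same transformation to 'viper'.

Compare letters: s→v is +3, e→h is +3, c→f is +3 — a constant shift. This is a Caesar cipher with shift 3.
For viper: v+3=y, i+3=l, p+3=s, e+3=h, r+3=u.

ylshu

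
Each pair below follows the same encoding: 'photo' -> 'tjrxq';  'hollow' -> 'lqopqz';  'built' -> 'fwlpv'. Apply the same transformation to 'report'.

Shifts by position in photo: pos 0: p→t (+4), pos 1: h→j (+2), pos 2: o→r (+3), pos 3: t→x (+4), pos 4: o→q (+2) — repeating every 3. It's a Vigenère-style cipher with numeric key [4,2,3]: position i shifts by key[i mod 3].
Applying it to report: r+4=v, e+2=g, p+3=s, o+4=s, r+2=t, t+3=w.

vgsstw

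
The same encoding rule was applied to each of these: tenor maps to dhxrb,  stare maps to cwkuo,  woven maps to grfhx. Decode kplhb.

Shifts by position in tenor: pos 0: t→d (+10), pos 1: e→h (+3), pos 2: n→x (+10), pos 3: o→r (+3) — repeating every 2. The shifts repeat in a cycle of length 2: positions 0,1,… shift by +10, +3, then the pattern repeats.
Undoing it on kplhb: k−10=a, p−3=m, l−10=b, h−3=e, b−10=r.

amber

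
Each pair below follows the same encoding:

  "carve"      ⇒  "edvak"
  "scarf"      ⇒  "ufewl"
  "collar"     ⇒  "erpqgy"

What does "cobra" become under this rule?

In carve: c→e is +2, a→d is +3, r→v is +4, v→a is +5 — the shift increases by 1 each position. Each letter shifts forward by (position + 2), i.e. 2, 3, 4, … — the shift grows by one for each successive letter.
On cobra: c+2=e, o+3=r, b+4=f, r+5=w, a+6=g.

erfwg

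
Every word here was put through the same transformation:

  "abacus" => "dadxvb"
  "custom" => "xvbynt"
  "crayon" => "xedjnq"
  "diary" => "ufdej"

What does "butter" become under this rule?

a(0)→d(3) and b(1)→a(0) fit y≡23x+3 (mod 26); the inverse of 23 mod 26 is 17. Treating letters as 0–25, the rule is x ↦ 23x + 3 (mod 26).
Applying it to butter: b(1)→23·1+3≡0=a; u(20)→23·20+3≡21=v; t(19)→23·19+3≡24=y; t(19)→23·19+3≡24=y; e(4)→23·4+3≡17=r; r(17)→23·17+3≡4=e (all mod 26).

avyyre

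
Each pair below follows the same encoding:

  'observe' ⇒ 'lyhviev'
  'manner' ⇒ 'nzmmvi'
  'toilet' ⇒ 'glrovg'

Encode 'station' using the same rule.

hgzgrlm

Each pair mirrors across the alphabet (o↔l, b↔y, s↔h): positions sum to 25. Letters are reflected about the middle of the alphabet (position → 25−position): Atbash.
For station: s↔h, t↔g, a↔z, t↔g, i↔r, o↔l, n↔m.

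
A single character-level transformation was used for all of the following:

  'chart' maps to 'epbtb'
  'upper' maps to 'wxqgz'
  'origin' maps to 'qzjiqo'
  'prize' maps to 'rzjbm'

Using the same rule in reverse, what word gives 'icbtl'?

Shifts by position in chart: pos 0: c→e (+2), pos 1: h→p (+8), pos 2: a→b (+1), pos 3: r→t (+2), pos 4: t→b (+8) — repeating every 3. It's a Vigenère-style cipher with numeric key [2,8,1]: position i shifts by key[i mod 3].
Decoding icbtl: i−2=g, c−8=u, b−1=a, t−2=r, l−8=d.

guard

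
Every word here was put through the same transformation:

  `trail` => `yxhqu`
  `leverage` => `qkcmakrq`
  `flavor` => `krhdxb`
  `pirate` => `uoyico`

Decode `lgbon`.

gauge

In trail: t→y is +5, r→x is +6, a→h is +7, i→q is +8 — the shift increases by 1 each position. Letter i (0-indexed) is shifted by i+5, so successive shifts are 5, 6, 7, ….
Decoding lgbon: l−5=g, g−6=a, b−7=u, o−8=g, n−9=e.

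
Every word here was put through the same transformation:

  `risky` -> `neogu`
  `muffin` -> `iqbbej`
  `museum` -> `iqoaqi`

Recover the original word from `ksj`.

Compare letters: r→n is +22, i→e is +22, s→o is +22 — a constant shift. This is a Caesar cipher with shift 22.
Decoding ksj: k−22=o, s−22=w, j−22=n.

own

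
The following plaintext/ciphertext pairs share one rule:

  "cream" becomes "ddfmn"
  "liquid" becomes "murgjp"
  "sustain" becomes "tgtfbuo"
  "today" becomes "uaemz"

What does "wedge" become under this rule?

Shifts by position in cream: pos 0: c→d (+1), pos 1: r→d (+12), pos 2: e→f (+1), pos 3: a→m (+12) — repeating every 2. The shifts repeat in a cycle of length 2: positions 0,1,… shift by +1, +12, then the pattern repeats.
For wedge: w+1=x, e+12=q, d+1=e, g+12=s, e+1=f.

xqesf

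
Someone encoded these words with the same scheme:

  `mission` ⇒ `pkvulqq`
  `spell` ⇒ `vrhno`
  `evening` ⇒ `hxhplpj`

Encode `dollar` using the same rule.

Shifts by position in mission: pos 0: m→p (+3), pos 1: i→k (+2), pos 2: s→v (+3), pos 3: s→u (+2) — repeating every 2. The shifts repeat in a cycle of length 2: positions 0,1,… shift by +3, +2, then the pattern repeats.
On dollar: d+3=g, o+2=q, l+3=o, l+2=n, a+3=d, r+2=t.

gqondt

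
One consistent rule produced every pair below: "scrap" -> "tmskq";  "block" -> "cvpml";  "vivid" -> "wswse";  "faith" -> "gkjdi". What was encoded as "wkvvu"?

Shifts by position in scrap: pos 0: s→t (+1), pos 1: c→m (+10), pos 2: r→s (+1), pos 3: a→k (+10) — repeating every 2. A repeating key of period 2 is used — shifts +1, +10 over and over.
Decoding wkvvu: w−1=v, k−10=a, v−1=u, v−10=l, u−1=t.

vault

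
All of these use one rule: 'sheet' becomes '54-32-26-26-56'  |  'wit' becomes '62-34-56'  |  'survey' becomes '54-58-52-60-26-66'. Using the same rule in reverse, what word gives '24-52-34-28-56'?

drift

s(#19)→54 and h(#8)→32: differences scale by 2, so n = 2·pos + 16. Each letter becomes 2×(its alphabet position, a=1..z=26) + 16.
Reversing it on 24-52-34-28-56: 24→(24−16)÷2=4=d, 52→(52−16)÷2=18=r, 34→(34−16)÷2=9=i, 28→(28−16)÷2=6=f, 56→(56−16)÷2=20=t.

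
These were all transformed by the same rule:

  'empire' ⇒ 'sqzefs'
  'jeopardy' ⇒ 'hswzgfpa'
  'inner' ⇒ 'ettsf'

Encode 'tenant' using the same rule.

e(4)→s(18) and m(12)→q(16) fit y≡3x+6 (mod 26); the inverse of 3 mod 26 is 9. Treating letters as 0–25, the rule is x ↦ 3x + 6 (mod 26).
Applying it to tenant: t(19)→3·19+6≡11=l; e(4)→3·4+6≡18=s; n(13)→3·13+6≡19=t; a(0)→3·0+6≡6=g; n(13)→3·13+6≡19=t; t(19)→3·19+6≡11=l (all mod 26).

lstgtl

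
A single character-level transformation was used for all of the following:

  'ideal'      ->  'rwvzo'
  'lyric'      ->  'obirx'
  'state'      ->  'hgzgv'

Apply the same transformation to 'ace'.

Each pair mirrors across the alphabet (i↔r, d↔w, e↔v): positions sum to 25. Letters are reflected about the middle of the alphabet (position → 25−position): Atbash.
On ace: a↔z, c↔x, e↔v.

zxv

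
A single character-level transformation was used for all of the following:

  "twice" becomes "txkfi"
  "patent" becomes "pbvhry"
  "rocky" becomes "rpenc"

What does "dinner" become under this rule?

In twice: t→t is +0, w→x is +1, i→k is +2, c→f is +3 — the shift increases by 1 each position. Each letter shifts forward by its position index (0, 1, 2, …) — the shift grows by one for each successive letter.
For dinner: d+0=d, i+1=j, n+2=p, n+3=q, e+4=i, r+5=w.

djpqiw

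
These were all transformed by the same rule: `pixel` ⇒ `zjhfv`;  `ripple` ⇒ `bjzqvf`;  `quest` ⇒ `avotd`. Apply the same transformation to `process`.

It's a Vigenère-style cipher with numeric key [10,1]: position i shifts by key[i mod 2].
For process: p+10=z, r+1=s, o+10=y, c+1=d, e+10=o, s+1=t, s+10=c.

zsydotc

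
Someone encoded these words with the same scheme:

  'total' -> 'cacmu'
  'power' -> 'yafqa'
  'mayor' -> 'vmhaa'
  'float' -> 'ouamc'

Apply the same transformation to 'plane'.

The shift depends on letter class: consonant t→c is +9, but vowel o→a is +12. Vowels shift forward by 12 and consonants shift forward by 9.
For plane: p(cons)+9=y, l(cons)+9=u, a(vowel)+12=m, n(cons)+9=w, e(vowel)+12=q.

yumwq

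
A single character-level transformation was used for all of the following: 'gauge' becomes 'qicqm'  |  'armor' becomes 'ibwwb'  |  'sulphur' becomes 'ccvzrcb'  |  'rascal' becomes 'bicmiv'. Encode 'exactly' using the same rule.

mhimdvi

The shift depends on letter class: consonant g→q is +10, but vowel a→i is +8. The rule splits by letter class: vowels +8, consonants +10.
On exactly: e(vowel)+8=m, x(cons)+10=h, a(vowel)+8=i, c(cons)+10=m, t(cons)+10=d, l(cons)+10=v, y(cons)+10=i.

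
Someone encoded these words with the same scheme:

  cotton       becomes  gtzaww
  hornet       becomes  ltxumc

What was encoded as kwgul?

grand

In cotton: c→g is +4, o→t is +5, t→z is +6, t→a is +7 — the shift increases by 1 each position. Each letter shifts forward by (position + 4), i.e. 4, 5, 6, … — the shift grows by one for each successive letter.
Undoing it on kwgul: k−4=g, w−5=r, g−6=a, u−7=n, l−8=d.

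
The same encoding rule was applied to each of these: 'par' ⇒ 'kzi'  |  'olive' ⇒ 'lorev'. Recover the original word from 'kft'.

pug

Each letter is replaced by its mirror in the alphabet: a↔z, b↔y, c↔x, and so on (the Atbash cipher).
Reversing it on kft: k↔p, f↔u, t↔g.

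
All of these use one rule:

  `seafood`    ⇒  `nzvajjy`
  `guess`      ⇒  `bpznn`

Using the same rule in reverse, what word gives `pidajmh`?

uniform

Compare letters: s→n is +21, e→z is +21, a→v is +21 — a constant shift. It's a constant shift of +21 (ROT21).
Undoing it on pidajmh: p−21=u, i−21=n, d−21=i, a−21=f, j−21=o, m−21=r, h−21=m.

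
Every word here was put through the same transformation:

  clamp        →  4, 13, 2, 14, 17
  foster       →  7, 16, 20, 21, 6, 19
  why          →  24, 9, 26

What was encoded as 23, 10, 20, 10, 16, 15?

The number is (letter's place in the alphabet, a=1) + 1.
Reversing it on 23, 10, 20, 10, 16, 15: 23→(23−1)÷1=22=v, 10→(10−1)÷1=9=i, 20→(20−1)÷1=19=s, 10→(10−1)÷1=9=i, 16→(16−1)÷1=15=o, 15→(15−1)÷1=14=n.

vision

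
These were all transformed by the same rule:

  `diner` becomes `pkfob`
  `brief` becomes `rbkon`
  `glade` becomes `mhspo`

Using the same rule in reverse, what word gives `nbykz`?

This is an affine cipher: with a=0,…,z=25, each position x becomes (25x+18) mod 26.
Decoding nbykz: n(13)→25·(13−18)≡5=f; b(1)→25·(1−18)≡17=r; y(24)→25·(24−18)≡20=u; k(10)→25·(10−18)≡8=i; z(25)→25·(25−18)≡19=t (all mod 26).

fruit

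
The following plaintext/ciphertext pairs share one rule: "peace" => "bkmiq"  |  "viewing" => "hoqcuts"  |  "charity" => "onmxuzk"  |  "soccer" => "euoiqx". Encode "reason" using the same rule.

dkmyat

Shifts by position in peace: pos 0: p→b (+12), pos 1: e→k (+6), pos 2: a→m (+12), pos 3: c→i (+6) — repeating every 2. The shifts repeat in a cycle of length 2: positions 0,1,… shift by +12, +6, then the pattern repeats.
On reason: r+12=d, e+6=k, a+12=m, s+6=y, o+12=a, n+6=t.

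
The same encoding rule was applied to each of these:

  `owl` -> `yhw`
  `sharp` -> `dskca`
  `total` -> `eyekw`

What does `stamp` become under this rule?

Two shifts are in play — +10 for a/e/i/o/u, +11 for every other letter.
Applying it to stamp: s(cons)+11=d, t(cons)+11=e, a(vowel)+10=k, m(cons)+11=x, p(cons)+11=a.

dekxa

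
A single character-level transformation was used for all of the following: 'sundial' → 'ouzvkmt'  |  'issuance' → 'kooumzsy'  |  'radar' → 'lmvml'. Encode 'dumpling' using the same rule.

Treating letters as 0–25, the rule is x ↦ 3x + 12 (mod 26).
On dumpling: d(3)→3·3+12≡21=v; u(20)→3·20+12≡20=u; m(12)→3·12+12≡22=w; p(15)→3·15+12≡5=f; l(11)→3·11+12≡19=t; i(8)→3·8+12≡10=k; n(13)→3·13+12≡25=z; g(6)→3·6+12≡4=e (all mod 26).

vuwftkze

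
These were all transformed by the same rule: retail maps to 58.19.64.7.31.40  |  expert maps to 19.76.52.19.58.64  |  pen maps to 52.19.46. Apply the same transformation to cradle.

13.58.7.16.40.19

r(#18)→58 and e(#5)→19: differences scale by 3, so n = 3·pos + 4. The formula is n = 3×(alphabet index, a=1) + 4.
On cradle: c=3→13, r=18→58, a=1→7, d=4→16, l=12→40, e=5→19.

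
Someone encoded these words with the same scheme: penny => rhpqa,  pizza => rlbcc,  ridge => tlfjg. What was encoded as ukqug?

shore

Shifts by position in penny: pos 0: p→r (+2), pos 1: e→h (+3), pos 2: n→p (+2), pos 3: n→q (+3) — repeating every 2. A repeating key of period 2 is used — shifts +2, +3 over and over.
Undoing it on ukqug: u−2=s, k−3=h, q−2=o, u−3=r, g−2=e.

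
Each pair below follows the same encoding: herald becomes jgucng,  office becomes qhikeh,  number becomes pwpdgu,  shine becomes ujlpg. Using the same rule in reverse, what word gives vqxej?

touch

Shifts by position in herald: pos 0: h→j (+2), pos 1: e→g (+2), pos 2: r→u (+3), pos 3: a→c (+2), pos 4: l→n (+2), pos 5: d→g (+3) — repeating every 3. A repeating key of period 3 is used — shifts +2, +2, +3 over and over.
Undoing it on vqxej: v−2=t, q−2=o, x−3=u, e−2=c, j−2=h.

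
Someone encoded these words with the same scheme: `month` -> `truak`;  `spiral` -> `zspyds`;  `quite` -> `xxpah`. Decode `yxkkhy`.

A repeating key of period 3 is used — shifts +7, +3, +7 over and over.
Undoing it on yxkkhy: y−7=r, x−3=u, k−7=d, k−7=d, h−3=e, y−7=r.

rudder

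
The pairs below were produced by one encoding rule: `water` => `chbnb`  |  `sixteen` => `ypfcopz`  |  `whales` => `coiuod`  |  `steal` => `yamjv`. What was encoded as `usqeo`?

olive

In water: w→c is +6, a→h is +7, t→b is +8, e→n is +9 — the shift increases by 1 each position. Each letter shifts forward by (position + 6), i.e. 6, 7, 8, … — the shift grows by one for each successive letter.
Reversing it on usqeo: u−6=o, s−7=l, q−8=i, e−9=v, o−10=e.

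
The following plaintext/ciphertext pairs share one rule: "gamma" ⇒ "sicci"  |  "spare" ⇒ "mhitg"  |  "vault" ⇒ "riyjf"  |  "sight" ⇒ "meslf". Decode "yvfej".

until

g(6)→s(18) and a(0)→i(8) fit y≡19x+8 (mod 26); the inverse of 19 mod 26 is 11. Each letter's alphabet position (a=0..z=25) is mapped through 19·x+8 mod 26 — an affine cipher.
Reversing it on yvfej: y(24)→11·(24−8)≡20=u; v(21)→11·(21−8)≡13=n; f(5)→11·(5−8)≡19=t; e(4)→11·(4−8)≡8=i; j(9)→11·(9−8)≡11=l (all mod 26).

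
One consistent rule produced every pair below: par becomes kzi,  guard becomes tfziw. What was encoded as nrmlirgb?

Each pair mirrors across the alphabet (p↔k, a↔z, r↔i): positions sum to 25. Each letter is replaced by its mirror in the alphabet: a↔z, b↔y, c↔x, and so on (the Atbash cipher).
Undoing it on nrmlirgb: n↔m, r↔i, m↔n, l↔o, i↔r, r↔i, g↔t, b↔y.

minority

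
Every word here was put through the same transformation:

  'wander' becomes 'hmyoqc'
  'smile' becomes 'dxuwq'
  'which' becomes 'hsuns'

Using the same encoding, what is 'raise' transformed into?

The shift depends on letter class: consonant w→h is +11, but vowel a→m is +12. Two shifts are in play — +12 for a/e/i/o/u, +11 for every other letter.
On raise: r(cons)+11=c, a(vowel)+12=m, i(vowel)+12=u, s(cons)+11=d, e(vowel)+12=q.

cmudq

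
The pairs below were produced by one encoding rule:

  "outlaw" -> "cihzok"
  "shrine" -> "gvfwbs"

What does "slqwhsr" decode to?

excited

Each letter is shifted forward by 14 in the alphabet (a Caesar shift of +14).
Reversing it on slqwhsr: s−14=e, l−14=x, q−14=c, w−14=i, h−14=t, s−14=e, r−14=d.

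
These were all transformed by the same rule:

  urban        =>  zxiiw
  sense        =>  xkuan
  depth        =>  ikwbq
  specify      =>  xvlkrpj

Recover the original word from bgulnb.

wander

In urban: u→z is +5, r→x is +6, b→i is +7, a→i is +8 — the shift increases by 1 each position. Each letter shifts forward by (position + 5), i.e. 5, 6, 7, … — the shift grows by one for each successive letter.
Undoing it on bgulnb: b−5=w, g−6=a, u−7=n, l−8=d, n−9=e, b−10=r.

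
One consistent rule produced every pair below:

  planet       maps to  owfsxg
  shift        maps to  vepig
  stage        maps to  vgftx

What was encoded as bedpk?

choir

This is an affine cipher: with a=0,…,z=25, each position x becomes (11x+5) mod 26.
Reversing it on bedpk: b(1)→19·(1−5)≡2=c; e(4)→19·(4−5)≡7=h; d(3)→19·(3−5)≡14=o; p(15)→19·(15−5)≡8=i; k(10)→19·(10−5)≡17=r (all mod 26).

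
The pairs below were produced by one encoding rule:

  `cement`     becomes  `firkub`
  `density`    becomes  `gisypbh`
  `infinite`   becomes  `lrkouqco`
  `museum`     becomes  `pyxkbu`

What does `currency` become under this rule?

fywxlvli

In cement: c→f is +3, e→i is +4, m→r is +5, e→k is +6 — the shift increases by 1 each position. Letter i (0-indexed) is shifted by i+3, so successive shifts are 3, 4, 5, ….
Applying it to currency: c+3=f, u+4=y, r+5=w, r+6=x, e+7=l, n+8=v, c+9=l, y+10=i.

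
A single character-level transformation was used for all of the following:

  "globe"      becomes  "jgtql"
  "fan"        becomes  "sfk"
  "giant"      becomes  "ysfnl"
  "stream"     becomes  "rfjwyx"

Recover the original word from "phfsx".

snack

The word is reversed, then every letter is shifted forward by 5.
Decoding phfsx: shift back: p−5=k, h−5=c, f−5=a, s−5=n, x−5=s → kcans; then reverse → snack.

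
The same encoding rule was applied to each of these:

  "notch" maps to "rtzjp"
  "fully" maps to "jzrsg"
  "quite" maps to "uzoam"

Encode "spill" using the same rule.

The shift increases by 1 at each position, starting from +4: 4, 5, 6, ….
Applying it to spill: s+4=w, p+5=u, i+6=o, l+7=s, l+8=t.

wuost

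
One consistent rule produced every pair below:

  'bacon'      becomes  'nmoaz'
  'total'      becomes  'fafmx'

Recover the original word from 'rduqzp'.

friend

This is a Caesar cipher with shift 12.
Reversing it on rduqzp: r−12=f, d−12=r, u−12=i, q−12=e, z−12=n, p−12=d.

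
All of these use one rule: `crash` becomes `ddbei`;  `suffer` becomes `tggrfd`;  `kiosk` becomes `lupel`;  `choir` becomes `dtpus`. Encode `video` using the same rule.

wueqp

It's a Vigenère-style cipher with numeric key [1,12]: position i shifts by key[i mod 2].
For video: v+1=w, i+12=u, d+1=e, e+12=q, o+1=p.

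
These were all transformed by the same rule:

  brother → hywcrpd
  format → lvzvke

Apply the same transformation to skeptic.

In brother: b→h is +6, r→y is +7, o→w is +8, t→c is +9 — the shift increases by 1 each position. Each letter shifts forward by (position + 6), i.e. 6, 7, 8, … — the shift grows by one for each successive letter.
On skeptic: s+6=y, k+7=r, e+8=m, p+9=y, t+10=d, i+11=t, c+12=o.

yrmydto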